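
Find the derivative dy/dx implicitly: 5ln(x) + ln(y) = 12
Take d/dx of both sides. Since y is implicitly a function of x, the chain rule attaches a y' = dy/dx factor whenever we differentiate through y.

Set F(x, y) = (left side) − (right side), so the curve is F = 0. Differentiating each term of F:
  d/dx[5ln(x)] = 5/x
  d/dx[ln(y)] = y'/y
  d/dx[-12] = 0

Collecting, the y'-free part is the partial derivative in x and the y' coefficient is the partial derivative in y:
  ∂F/∂x = 5/x
  ∂F/∂y = 1/y

so d/dx[F(x, y(x))] = ∂F/∂x + (∂F/∂y)·y' = 0. Rearranging,
  dy/dx = -(∂F/∂x)/(∂F/∂y) = -(5/x)/(1/y) = -5y/x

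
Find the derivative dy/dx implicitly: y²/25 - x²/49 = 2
Differentiate the relation implicitly: treat y = y(x) and apply the chain rule, so every y-derivative picks up a y' = dy/dx factor.

With everything moved to the left-hand side, differentiate term by term:
  d/dx[-x^2/49] = -2x/49
  d/dx[y^2/25] = 2y·y'/25
  d/dx[-2] = 0

Separating the contributions that come from x directly and those that come through y:
  without y':      -2x/49
  multiplying y':  2y/25

so (-2x/49) + (2y/25)·y' = 0, and therefore
  dy/dx = -(-2x/49)/(2y/25) = 25x/(49y)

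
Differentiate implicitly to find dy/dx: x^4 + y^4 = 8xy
Differentiate the relation implicitly: treat y = y(x) and apply the chain rule, so every y-derivative picks up a y' = dy/dx factor.

With everything moved to the left-hand side, differentiate term by term:
  d/dx[x^4] = 4x^3
  d/dx[-8xy] = -8x·y' - 8y
  d/dx[y^4] = 4y^3·y'

Separating the contributions that come from x directly and those that come through y:
  without y':      4x^3 - 8y
  multiplying y':  -8x + 4y^3

so (4x^3 - 8y) + (-8x + 4y^3)·y' = 0, and therefore
  dy/dx = -(4x^3 - 8y)/(-8x + 4y^3) = (x^3 - 2y)/(2x - y^3)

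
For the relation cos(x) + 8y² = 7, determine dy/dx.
Differentiate the relation implicitly: treat y = y(x) and apply the chain rule, so every y-derivative picks up a y' = dy/dx factor.

With everything moved to the left-hand side, differentiate term by term:
  d/dx[8y^2] = 16y·y'
  d/dx[cos(x)] = -sin(x)
  d/dx[-7] = 0

Separating the contributions that come from x directly and those that come through y:
  without y':      -sin(x)
  multiplying y':  16y

so (-sin(x)) + (16y)·y' = 0, and therefore
  dy/dx = -(-sin(x))/(16y) = sin(x)/(16y)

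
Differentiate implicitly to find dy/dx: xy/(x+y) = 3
Apply d/dx to both sides, remembering that y depends on x. Each occurrence of y therefore brings in a y' = dy/dx via the chain rule.

With F(x, y) equal to the left-hand side minus the right, differentiate F term by term:
  d/dx[xy/(x + y)] = xy(-y' - 1)/(x + y)^2 + x·y'/(x + y) + y/(x + y)
  d/dx[-3] = 0
Adding these up, d/dx[F] = 0 becomes
  (-xy/(x + y)^2 + y/(x + y)) + (-xy/(x + y)^2 + x/(x + y))·y' = 0,
so isolating y',
  dy/dx = -(-xy/(x + y)^2 + y/(x + y))/(-xy/(x + y)^2 + x/(x + y))
        = -(y^2/(x + y)^2)/(x^2/(x + y)^2) = -y^2/x^2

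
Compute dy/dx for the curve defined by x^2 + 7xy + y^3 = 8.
Differentiate both sides with respect to x, treating y as y(x). By the chain rule, any term containing y contributes a factor of y' = dy/dx when we differentiate it.

Move every term to one side and write the relation as F(x, y) = 0. Term by term,
  d/dx[x^2] = 2x
  d/dx[7xy] = 7x·y' + 7y
  d/dx[y^3] = 3y^2·y'
  d/dx[-8] = 0

The pieces without y' make up ∂F/∂x and the coefficient of y' is ∂F/∂y:
  ∂F/∂x = 2x + 7y,
  ∂F/∂y = 7x + 3y^2.

Since d/dx[F] = ∂F/∂x + (∂F/∂y)·y' = 0, solve for y':
  (∂F/∂y)·y' = -∂F/∂x
  dy/dx = -(∂F/∂x)/(∂F/∂y) = -(2x + 7y)/(7x + 3y^2) = (-2x - 7y)/(7x + 3y^2)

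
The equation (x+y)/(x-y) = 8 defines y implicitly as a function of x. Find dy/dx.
Take d/dx of both sides. Since y is implicitly a function of x, the chain rule attaches a y' = dy/dx factor whenever we differentiate through y.

Set F(x, y) = (left side) − (right side), so the curve is F = 0. Differentiating each term of F:
  d/dx[(x + y)/(x - y)] = (y' + 1)/(x - y) + (x + y)(y' - 1)/(x - y)^2
  d/dx[-8] = 0

Collecting, the y'-free part is the partial derivative in x and the y' coefficient is the partial derivative in y:
  ∂F/∂x = 1/(x - y) - (x + y)/(x - y)^2
  ∂F/∂y = 1/(x - y) + (x + y)/(x - y)^2

so d/dx[F(x, y(x))] = ∂F/∂x + (∂F/∂y)·y' = 0. Rearranging,
  dy/dx = -(∂F/∂x)/(∂F/∂y) = -(1/(x - y) - (x + y)/(x - y)^2)/(1/(x - y) + (x + y)/(x - y)^2)
        = -(-2y/(x - y)^2)/(2x/(x - y)^2) = y/x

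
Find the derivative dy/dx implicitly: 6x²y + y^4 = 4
Differentiate the relation implicitly: treat y = y(x) and apply the chain rule, so every y-derivative picks up a y' = dy/dx factor.

With everything moved to the left-hand side, differentiate term by term:
  d/dx[6x^2y] = 6x^2·y' + 12xy
  d/dx[y^4] = 4y^3·y'
  d/dx[-4] = 0

Separating the contributions that come from x directly and those that come through y:
  without y':      12xy
  multiplying y':  6x^2 + 4y^3

so (12xy) + (6x^2 + 4y^3)·y' = 0, and therefore
  dy/dx = -(12xy)/(6x^2 + 4y^3) = -6xy/(3x^2 + 2y^3)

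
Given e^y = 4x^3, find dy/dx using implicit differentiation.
Apply d/dx to both sides, remembering that y depends on x. Each occurrence of y therefore brings in a y' = dy/dx via the chain rule.

With F(x, y) equal to the left-hand side minus the right, differentiate F term by term:
  d/dx[-4x^3] = -12x^2
  d/dx[e^(y)] = y'·e^(y)
Adding these up, d/dx[F] = 0 becomes
  (-12x^2) + (e^(y))·y' = 0,
so isolating y',
  dy/dx = -(-12x^2)/(e^(y)) = 12x^2e^(-y)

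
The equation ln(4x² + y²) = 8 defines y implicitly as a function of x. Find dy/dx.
Take d/dx of both sides. Since y is implicitly a function of x, the chain rule attaches a y' = dy/dx factor whenever we differentiate through y.

Set F(x, y) = (left side) − (right side), so the curve is F = 0. Differentiating each term of F:
  d/dx[ln(4x^2 + y^2)] = (8x + 2y·y')/(4x^2 + y^2)
  d/dx[-8] = 0

Collecting, the y'-free part is the partial derivative in x and the y' coefficient is the partial derivative in y:
  ∂F/∂x = 8x/(4x^2 + y^2)
  ∂F/∂y = 2y/(4x^2 + y^2)

so d/dx[F(x, y(x))] = ∂F/∂x + (∂F/∂y)·y' = 0. Rearranging,
  dy/dx = -(∂F/∂x)/(∂F/∂y) = -(8x/(4x^2 + y^2))/(2y/(4x^2 + y^2)) = -4x/y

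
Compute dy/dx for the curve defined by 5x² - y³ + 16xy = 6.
Differentiate the relation implicitly: treat y = y(x) and apply the chain rule, so every y-derivative picks up a y' = dy/dx factor.

With everything moved to the left-hand side, differentiate term by term:
  d/dx[5x^2] = 10x
  d/dx[16xy] = 16x·y' + 16y
  d/dx[-y^3] = -3y^2·y'
  d/dx[-6] = 0

Separating the contributions that come from x directly and those that come through y:
  without y':      10x + 16y
  multiplying y':  16x - 3y^2

so (10x + 16y) + (16x - 3y^2)·y' = 0, and therefore
  dy/dx = -(10x + 16y)/(16x - 3y^2) = 2(-5x - 8y)/(16x - 3y^2)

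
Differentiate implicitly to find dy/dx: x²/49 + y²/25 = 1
Take d/dx of both sides. Since y is implicitly a function of x, the chain rule attaches a y' = dy/dx factor whenever we differentiate through y.

Set F(x, y) = (left side) − (right side), so the curve is F = 0. Differentiating each term of F:
  d/dx[x^2/49] = 2x/49
  d/dx[y^2/25] = 2y·y'/25
  d/dx[-1] = 0

Collecting, the y'-free part is the partial derivative in x and the y' coefficient is the partial derivative in y:
  ∂F/∂x = 2x/49
  ∂F/∂y = 2y/25

so d/dx[F(x, y(x))] = ∂F/∂x + (∂F/∂y)·y' = 0. Rearranging,
  dy/dx = -(∂F/∂x)/(∂F/∂y) = -(2x/49)/(2y/25) = -25x/(49y)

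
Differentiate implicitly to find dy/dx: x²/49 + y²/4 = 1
Take d/dx of both sides. Since y is implicitly a function of x, the chain rule attaches a y' = dy/dx factor whenever we differentiate through y.

Set F(x, y) = (left side) − (right side), so the curve is F = 0. Differentiating each term of F:
  d/dx[x^2/49] = 2x/49
  d/dx[y^2/4] = y·y'/2
  d/dx[-1] = 0

Collecting, the y'-free part is the partial derivative in x and the y' coefficient is the partial derivative in y:
  ∂F/∂x = 2x/49
  ∂F/∂y = y/2

so d/dx[F(x, y(x))] = ∂F/∂x + (∂F/∂y)·y' = 0. Rearranging,
  dy/dx = -(∂F/∂x)/(∂F/∂y) = -(2x/49)/(y/2) = -4x/(49y)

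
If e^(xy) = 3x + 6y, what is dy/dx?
Differentiate the relation implicitly: treat y = y(x) and apply the chain rule, so every y-derivative picks up a y' = dy/dx factor.

With everything moved to the left-hand side, differentiate term by term:
  d/dx[-3x] = -3
  d/dx[-6y] = -6·y'
  d/dx[e^(xy)] = (x·y' + y)·e^(xy)

Separating the contributions that come from x directly and those that come through y:
  without y':      y·e^(xy) - 3
  multiplying y':  x·e^(xy) - 6

so (y·e^(xy) - 3) + (x·e^(xy) - 6)·y' = 0, and therefore
  dy/dx = -(y·e^(xy) - 3)/(x·e^(xy) - 6) = (-y·e^(xy) + 3)/(x·e^(xy) - 6)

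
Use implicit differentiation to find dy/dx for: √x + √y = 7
Differentiate the relation implicitly: treat y = y(x) and apply the chain rule, so every y-derivative picks up a y' = dy/dx factor.

With everything moved to the left-hand side, differentiate term by term:
  d/dx[√(x)] = 1/(2√(x))
  d/dx[√(y)] = y'/(2√(y))
  d/dx[-7] = 0

Separating the contributions that come from x directly and those that come through y:
  without y':      1/(2√(x))
  multiplying y':  1/(2√(y))

so (1/(2√(x))) + (1/(2√(y)))·y' = 0, and therefore
  dy/dx = -(1/(2√(x)))/(1/(2√(y))) = -√(y)/√(x)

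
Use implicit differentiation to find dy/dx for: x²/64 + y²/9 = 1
Take d/dx of both sides. Since y is implicitly a function of x, the chain rule attaches a y' = dy/dx factor whenever we differentiate through y.

Set F(x, y) = (left side) − (right side), so the curve is F = 0. Differentiating each term of F:
  d/dx[x^2/64] = x/32
  d/dx[y^2/9] = 2y·y'/9
  d/dx[-1] = 0

Collecting, the y'-free part is the partial derivative in x and the y' coefficient is the partial derivative in y:
  ∂F/∂x = x/32
  ∂F/∂y = 2y/9

so d/dx[F(x, y(x))] = ∂F/∂x + (∂F/∂y)·y' = 0. Rearranging,
  dy/dx = -(∂F/∂x)/(∂F/∂y) = -(x/32)/(2y/9) = -9x/(64y)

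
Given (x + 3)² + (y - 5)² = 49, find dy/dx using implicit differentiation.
Differentiate both sides with respect to x, treating y as y(x). By the chain rule, any term containing y contributes a factor of y' = dy/dx when we differentiate it.

Move every term to one side and write the relation as F(x, y) = 0. Term by term,
  d/dx[(x + 3)^2] = 2x + 6
  d/dx[(y - 5)^2] = 2·y'(y - 5)
  d/dx[-49] = 0

The pieces without y' make up ∂F/∂x and the coefficient of y' is ∂F/∂y:
  ∂F/∂x = 2x + 6,
  ∂F/∂y = 2y - 10.

Since d/dx[F] = ∂F/∂x + (∂F/∂y)·y' = 0, solve for y':
  (∂F/∂y)·y' = -∂F/∂x
  dy/dx = -(∂F/∂x)/(∂F/∂y) = -(2x + 6)/(2y - 10) = (-x - 3)/(y - 5)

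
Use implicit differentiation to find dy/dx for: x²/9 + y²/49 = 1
Differentiate both sides with respect to x, treating y as y(x). By the chain rule, any term containing y contributes a factor of y' = dy/dx when we differentiate it.

Move every term to one side and write the relation as F(x, y) = 0. Term by term,
  d/dx[x^2/9] = 2x/9
  d/dx[y^2/49] = 2y·y'/49
  d/dx[-1] = 0

The pieces without y' make up ∂F/∂x and the coefficient of y' is ∂F/∂y:
  ∂F/∂x = 2x/9,
  ∂F/∂y = 2y/49.

Since d/dx[F] = ∂F/∂x + (∂F/∂y)·y' = 0, solve for y':
  (∂F/∂y)·y' = -∂F/∂x
  dy/dx = -(∂F/∂x)/(∂F/∂y) = -(2x/9)/(2y/49) = -49x/(9y)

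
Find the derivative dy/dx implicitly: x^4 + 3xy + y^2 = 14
Differentiate the relation implicitly: treat y = y(x) and apply the chain rule, so every y-derivative picks up a y' = dy/dx factor.

With everything moved to the left-hand side, differentiate term by term:
  d/dx[x^4] = 4x^3
  d/dx[3xy] = 3x·y' + 3y
  d/dx[y^2] = 2y·y'
  d/dx[-14] = 0

Separating the contributions that come from x directly and those that come through y:
  without y':      4x^3 + 3y
  multiplying y':  3x + 2y

so (4x^3 + 3y) + (3x + 2y)·y' = 0, and therefore
  dy/dx = -(4x^3 + 3y)/(3x + 2y) = (-4x^3 - 3y)/(3x + 2y)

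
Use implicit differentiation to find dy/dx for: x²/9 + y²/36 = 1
Take d/dx of both sides. Since y is implicitly a function of x, the chain rule attaches a y' = dy/dx factor whenever we differentiate through y.

Set F(x, y) = (left side) − (right side), so the curve is F = 0. Differentiating each term of F:
  d/dx[x^2/9] = 2x/9
  d/dx[y^2/36] = y·y'/18
  d/dx[-1] = 0

Collecting, the y'-free part is the partial derivative in x and the y' coefficient is the partial derivative in y:
  ∂F/∂x = 2x/9
  ∂F/∂y = y/18

so d/dx[F(x, y(x))] = ∂F/∂x + (∂F/∂y)·y' = 0. Rearranging,
  dy/dx = -(∂F/∂x)/(∂F/∂y) = -(2x/9)/(y/18) = -4x/y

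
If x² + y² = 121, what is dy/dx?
Take d/dx of both sides. Since y is implicitly a function of x, the chain rule attaches a y' = dy/dx factor whenever we differentiate through y.

Set F(x, y) = (left side) − (right side), so the curve is F = 0. Differentiating each term of F:
  d/dx[x^2] = 2x
  d/dx[y^2] = 2y·y'
  d/dx[-121] = 0

Collecting, the y'-free part is the partial derivative in x and the y' coefficient is the partial derivative in y:
  ∂F/∂x = 2x
  ∂F/∂y = 2y

so d/dx[F(x, y(x))] = ∂F/∂x + (∂F/∂y)·y' = 0. Rearranging,
  dy/dx = -(∂F/∂x)/(∂F/∂y) = -(2x)/(2y) = -x/y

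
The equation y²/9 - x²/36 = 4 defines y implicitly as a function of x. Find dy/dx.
Take d/dx of both sides. Since y is implicitly a function of x, the chain rule attaches a y' = dy/dx factor whenever we differentiate through y.

Set F(x, y) = (left side) − (right side), so the curve is F = 0. Differentiating each term of F:
  d/dx[-x^2/36] = -x/18
  d/dx[y^2/9] = 2y·y'/9
  d/dx[-4] = 0

Collecting, the y'-free part is the partial derivative in x and the y' coefficient is the partial derivative in y:
  ∂F/∂x = -x/18
  ∂F/∂y = 2y/9

so d/dx[F(x, y(x))] = ∂F/∂x + (∂F/∂y)·y' = 0. Rearranging,
  dy/dx = -(∂F/∂x)/(∂F/∂y) = -(-x/18)/(2y/9) = x/(4y)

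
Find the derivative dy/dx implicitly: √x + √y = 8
Differentiate the relation implicitly: treat y = y(x) and apply the chain rule, so every y-derivative picks up a y' = dy/dx factor.

With everything moved to the left-hand side, differentiate term by term:
  d/dx[√(x)] = 1/(2√(x))
  d/dx[√(y)] = y'/(2√(y))
  d/dx[-8] = 0

Separating the contributions that come from x directly and those that come through y:
  without y':      1/(2√(x))
  multiplying y':  1/(2√(y))

so (1/(2√(x))) + (1/(2√(y)))·y' = 0, and therefore
  dy/dx = -(1/(2√(x)))/(1/(2√(y))) = -√(y)/√(x)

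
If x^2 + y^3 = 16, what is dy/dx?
Apply d/dx to both sides, remembering that y depends on x. Each occurrence of y therefore brings in a y' = dy/dx via the chain rule.

With F(x, y) equal to the left-hand side minus the right, differentiate F term by term:
  d/dx[x^2] = 2x
  d/dx[y^3] = 3y^2·y'
  d/dx[-16] = 0
Adding these up, d/dx[F] = 0 becomes
  (2x) + (3y^2)·y' = 0,
so isolating y',
  dy/dx = -(2x)/(3y^2) = -2x/(3y^2)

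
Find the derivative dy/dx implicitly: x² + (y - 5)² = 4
Apply d/dx to both sides, remembering that y depends on x. Each occurrence of y therefore brings in a y' = dy/dx via the chain rule.

With F(x, y) equal to the left-hand side minus the right, differentiate F term by term:
  d/dx[x^2] = 2x
  d/dx[(y - 5)^2] = 2·y'(y - 5)
  d/dx[-4] = 0
Adding these up, d/dx[F] = 0 becomes
  (2x) + (2y - 10)·y' = 0,
so isolating y',
  dy/dx = -(2x)/(2y - 10) = -x/(y - 5)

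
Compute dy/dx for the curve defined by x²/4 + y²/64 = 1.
Take d/dx of both sides. Since y is implicitly a function of x, the chain rule attaches a y' = dy/dx factor whenever we differentiate through y.

Set F(x, y) = (left side) − (right side), so the curve is F = 0. Differentiating each term of F:
  d/dx[x^2/4] = x/2
  d/dx[y^2/64] = y·y'/32
  d/dx[-1] = 0

Collecting, the y'-free part is the partial derivative in x and the y' coefficient is the partial derivative in y:
  ∂F/∂x = x/2
  ∂F/∂y = y/32

so d/dx[F(x, y(x))] = ∂F/∂x + (∂F/∂y)·y' = 0. Rearranging,
  dy/dx = -(∂F/∂x)/(∂F/∂y) = -(x/2)/(y/32) = -16x/y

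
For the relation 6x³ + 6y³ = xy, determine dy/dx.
Take d/dx of both sides. Since y is implicitly a function of x, the chain rule attaches a y' = dy/dx factor whenever we differentiate through y.

Set F(x, y) = (left side) − (right side), so the curve is F = 0. Differentiating each term of F:
  d/dx[6x^3] = 18x^2
  d/dx[-xy] = -x·y' - y
  d/dx[6y^3] = 18y^2·y'

Collecting, the y'-free part is the partial derivative in x and the y' coefficient is the partial derivative in y:
  ∂F/∂x = 18x^2 - y
  ∂F/∂y = -x + 18y^2

so d/dx[F(x, y(x))] = ∂F/∂x + (∂F/∂y)·y' = 0. Rearranging,
  dy/dx = -(∂F/∂x)/(∂F/∂y) = -(18x^2 - y)/(-x + 18y^2) = (18x^2 - y)/(x - 18y^2)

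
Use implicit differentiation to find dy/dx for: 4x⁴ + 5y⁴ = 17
Apply d/dx to both sides, remembering that y depends on x. Each occurrence of y therefore brings in a y' = dy/dx via the chain rule.

With F(x, y) equal to the left-hand side minus the right, differentiate F term by term:
  d/dx[4x^4] = 16x^3
  d/dx[5y^4] = 20y^3·y'
  d/dx[-17] = 0
Adding these up, d/dx[F] = 0 becomes
  (16x^3) + (20y^3)·y' = 0,
so isolating y',
  dy/dx = -(16x^3)/(20y^3) = -4x^3/(5y^3)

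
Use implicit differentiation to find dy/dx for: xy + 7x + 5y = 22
Differentiate both sides with respect to x, treating y as y(x). By the chain rule, any term containing y contributes a factor of y' = dy/dx when we differentiate it.

Move every term to one side and write the relation as F(x, y) = 0. Term by term,
  d/dx[xy] = x·y' + y
  d/dx[7x] = 7
  d/dx[5y] = 5·y'
  d/dx[-22] = 0

The pieces without y' make up ∂F/∂x and the coefficient of y' is ∂F/∂y:
  ∂F/∂x = y + 7,
  ∂F/∂y = x + 5.

Since d/dx[F] = ∂F/∂x + (∂F/∂y)·y' = 0, solve for y':
  (∂F/∂y)·y' = -∂F/∂x
  dy/dx = -(∂F/∂x)/(∂F/∂y) = -(y + 7)/(x + 5) = (-y - 7)/(x + 5)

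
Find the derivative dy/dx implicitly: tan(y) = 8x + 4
Differentiate both sides with respect to x, treating y as y(x). By the chain rule, any term containing y contributes a factor of y' = dy/dx when we differentiate it.

Move every term to one side and write the relation as F(x, y) = 0. Term by term,
  d/dx[-8x] = -8
  d/dx[tan(y)] = y'(tan(y)^2 + 1)
  d/dx[-4] = 0

The pieces without y' make up ∂F/∂x and the coefficient of y' is ∂F/∂y:
  ∂F/∂x = -8,
  ∂F/∂y = tan(y)^2 + 1.

Since d/dx[F] = ∂F/∂x + (∂F/∂y)·y' = 0, solve for y':
  (∂F/∂y)·y' = -∂F/∂x
  dy/dx = -(∂F/∂x)/(∂F/∂y) = -(-8)/(tan(y)^2 + 1) = 8cos(y)^2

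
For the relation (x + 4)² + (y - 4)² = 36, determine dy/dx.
Differentiate the relation implicitly: treat y = y(x) and apply the chain rule, so every y-derivative picks up a y' = dy/dx factor.

With everything moved to the left-hand side, differentiate term by term:
  d/dx[(x + 4)^2] = 2x + 8
  d/dx[(y - 4)^2] = 2·y'(y - 4)
  d/dx[-36] = 0

Separating the contributions that come from x directly and those that come through y:
  without y':      2x + 8
  multiplying y':  2y - 8

so (2x + 8) + (2y - 8)·y' = 0, and therefore
  dy/dx = -(2x + 8)/(2y - 8) = (-x - 4)/(y - 4)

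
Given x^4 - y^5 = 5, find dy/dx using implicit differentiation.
Differentiate both sides with respect to x, treating y as y(x). By the chain rule, any term containing y contributes a factor of y' = dy/dx when we differentiate it.

Move every term to one side and write the relation as F(x, y) = 0. Term by term,
  d/dx[x^4] = 4x^3
  d/dx[-y^5] = -5y^4·y'
  d/dx[-5] = 0

The pieces without y' make up ∂F/∂x and the coefficient of y' is ∂F/∂y:
  ∂F/∂x = 4x^3,
  ∂F/∂y = -5y^4.

Since d/dx[F] = ∂F/∂x + (∂F/∂y)·y' = 0, solve for y':
  (∂F/∂y)·y' = -∂F/∂x
  dy/dx = -(∂F/∂x)/(∂F/∂y) = -(4x^3)/(-5y^4) = 4x^3/(5y^4)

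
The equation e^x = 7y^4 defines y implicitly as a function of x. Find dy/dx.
Apply d/dx to both sides, remembering that y depends on x. Each occurrence of y therefore brings in a y' = dy/dx via the chain rule.

With F(x, y) equal to the left-hand side minus the right, differentiate F term by term:
  d/dx[-7y^4] = -28y^3·y'
  d/dx[e^(x)] = e^(x)
Adding these up, d/dx[F] = 0 becomes
  (e^(x)) + (-28y^3)·y' = 0,
so isolating y',
  dy/dx = -(e^(x))/(-28y^3) = e^(x)/(28y^3)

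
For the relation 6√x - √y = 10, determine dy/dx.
Differentiate the relation implicitly: treat y = y(x) and apply the chain rule, so every y-derivative picks up a y' = dy/dx factor.

With everything moved to the left-hand side, differentiate term by term:
  d/dx[6√(x)] = 3/√(x)
  d/dx[-√(y)] = -y'/(2√(y))
  d/dx[-10] = 0

Separating the contributions that come from x directly and those that come through y:
  without y':      3/√(x)
  multiplying y':  -1/(2√(y))

so (3/√(x)) + (-1/(2√(y)))·y' = 0, and therefore
  dy/dx = -(3/√(x))/(-1/(2√(y))) = 6√(y)/√(x)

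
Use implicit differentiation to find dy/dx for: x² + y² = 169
Take d/dx of both sides. Since y is implicitly a function of x, the chain rule attaches a y' = dy/dx factor whenever we differentiate through y.

Set F(x, y) = (left side) − (right side), so the curve is F = 0. Differentiating each term of F:
  d/dx[x^2] = 2x
  d/dx[y^2] = 2y·y'
  d/dx[-169] = 0

Collecting, the y'-free part is the partial derivative in x and the y' coefficient is the partial derivative in y:
  ∂F/∂x = 2x
  ∂F/∂y = 2y

so d/dx[F(x, y(x))] = ∂F/∂x + (∂F/∂y)·y' = 0. Rearranging,
  dy/dx = -(∂F/∂x)/(∂F/∂y) = -(2x)/(2y) = -x/y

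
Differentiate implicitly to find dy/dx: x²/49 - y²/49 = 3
Differentiate the relation implicitly: treat y = y(x) and apply the chain rule, so every y-derivative picks up a y' = dy/dx factor.

With everything moved to the left-hand side, differentiate term by term:
  d/dx[x^2/49] = 2x/49
  d/dx[-y^2/49] = -2y·y'/49
  d/dx[-3] = 0

Separating the contributions that come from x directly and those that come through y:
  without y':      2x/49
  multiplying y':  -2y/49

so (2x/49) + (-2y/49)·y' = 0, and therefore
  dy/dx = -(2x/49)/(-2y/49) = x/y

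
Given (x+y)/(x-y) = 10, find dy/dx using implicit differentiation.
Differentiate both sides with respect to x, treating y as y(x). By the chain rule, any term containing y contributes a factor of y' = dy/dx when we differentiate it.

Move every term to one side and write the relation as F(x, y) = 0. Term by term,
  d/dx[(x + y)/(x - y)] = (y' + 1)/(x - y) + (x + y)(y' - 1)/(x - y)^2
  d/dx[-10] = 0

The pieces without y' make up ∂F/∂x and the coefficient of y' is ∂F/∂y:
  ∂F/∂x = 1/(x - y) - (x + y)/(x - y)^2,
  ∂F/∂y = 1/(x - y) + (x + y)/(x - y)^2.

Since d/dx[F] = ∂F/∂x + (∂F/∂y)·y' = 0, solve for y':
  (∂F/∂y)·y' = -∂F/∂x
  dy/dx = -(∂F/∂x)/(∂F/∂y) = -(1/(x - y) - (x + y)/(x - y)^2)/(1/(x - y) + (x + y)/(x - y)^2)
        = -(-2y/(x - y)^2)/(2x/(x - y)^2) = y/x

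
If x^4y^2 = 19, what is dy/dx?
Differentiate both sides with respect to x, treating y as y(x). By the chain rule, any term containing y contributes a factor of y' = dy/dx when we differentiate it.

Move every term to one side and write the relation as F(x, y) = 0. Term by term,
  d/dx[x^4y^2] = 2x^4y·y' + 4x^3y^2
  d/dx[-19] = 0

The pieces without y' make up ∂F/∂x and the coefficient of y' is ∂F/∂y:
  ∂F/∂x = 4x^3y^2,
  ∂F/∂y = 2x^4y.

Since d/dx[F] = ∂F/∂x + (∂F/∂y)·y' = 0, solve for y':
  (∂F/∂y)·y' = -∂F/∂x
  dy/dx = -(∂F/∂x)/(∂F/∂y) = -(4x^3y^2)/(2x^4y) = -2y/x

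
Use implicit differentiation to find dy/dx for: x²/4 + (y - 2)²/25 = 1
Differentiate the relation implicitly: treat y = y(x) and apply the chain rule, so every y-derivative picks up a y' = dy/dx factor.

With everything moved to the left-hand side, differentiate term by term:
  d/dx[x^2/4] = x/2
  d/dx[(y - 2)^2/25] = 2·y'(y - 2)/25
  d/dx[-1] = 0

Separating the contributions that come from x directly and those that come through y:
  without y':      x/2
  multiplying y':  2y/25 - 4/25

so (x/2) + (2y/25 - 4/25)·y' = 0, and therefore
  dy/dx = -(x/2)/(2y/25 - 4/25)
        = -(x/2)/(2(y - 2)/25) = -25x/(4y - 8)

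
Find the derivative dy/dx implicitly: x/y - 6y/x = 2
Differentiate the relation implicitly: treat y = y(x) and apply the chain rule, so every y-derivative picks up a y' = dy/dx factor.

With everything moved to the left-hand side, differentiate term by term:
  d/dx[x/y] = -x·y'/y^2 + 1/y
  d/dx[-6y/x] = -6·y'/x + 6y/x^2
  d/dx[-2] = 0

Separating the contributions that come from x directly and those that come through y:
  without y':      1/y + 6y/x^2
  multiplying y':  -x/y^2 - 6/x

so (1/y + 6y/x^2) + (-x/y^2 - 6/x)·y' = 0, and therefore
  dy/dx = -(1/y + 6y/x^2)/(-x/y^2 - 6/x)
        = -((x^2 + 6y^2)/(x^2y))/(-(x^2 + 6y^2)/(xy^2)) = y/x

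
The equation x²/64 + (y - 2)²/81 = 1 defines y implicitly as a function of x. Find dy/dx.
Apply d/dx to both sides, remembering that y depends on x. Each occurrence of y therefore brings in a y' = dy/dx via the chain rule.

With F(x, y) equal to the left-hand side minus the right, differentiate F term by term:
  d/dx[x^2/64] = x/32
  d/dx[(y - 2)^2/81] = 2·y'(y - 2)/81
  d/dx[-1] = 0
Adding these up, d/dx[F] = 0 becomes
  (x/32) + (2y/81 - 4/81)·y' = 0,
so isolating y',
  dy/dx = -(x/32)/(2y/81 - 4/81)
        = -(x/32)/(2(y - 2)/81) = -81x/(64y - 128)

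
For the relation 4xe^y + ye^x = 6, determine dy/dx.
Differentiate the relation implicitly: treat y = y(x) and apply the chain rule, so every y-derivative picks up a y' = dy/dx factor.

With everything moved to the left-hand side, differentiate term by term:
  d/dx[4x·e^(y)] = 4x·y'·e^(y) + 4e^(y)
  d/dx[y·e^(x)] = y·e^(x) + y'·e^(x)
  d/dx[-6] = 0

Separating the contributions that come from x directly and those that come through y:
  without y':      y·e^(x) + 4e^(y)
  multiplying y':  4x·e^(y) + e^(x)

so (y·e^(x) + 4e^(y)) + (4x·e^(y) + e^(x))·y' = 0, and therefore
  dy/dx = -(y·e^(x) + 4e^(y))/(4x·e^(y) + e^(x)) = (-y·e^(x) - 4e^(y))/(4x·e^(y) + e^(x))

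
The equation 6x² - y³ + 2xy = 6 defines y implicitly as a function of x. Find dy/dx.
Apply d/dx to both sides, remembering that y depends on x. Each occurrence of y therefore brings in a y' = dy/dx via the chain rule.

With F(x, y) equal to the left-hand side minus the right, differentiate F term by term:
  d/dx[6x^2] = 12x
  d/dx[2xy] = 2x·y' + 2y
  d/dx[-y^3] = -3y^2·y'
  d/dx[-6] = 0
Adding these up, d/dx[F] = 0 becomes
  (12x + 2y) + (2x - 3y^2)·y' = 0,
so isolating y',
  dy/dx = -(12x + 2y)/(2x - 3y^2) = 2(-6x - y)/(2x - 3y^2)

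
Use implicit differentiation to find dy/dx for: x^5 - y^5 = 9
Differentiate both sides with respect to x, treating y as y(x). By the chain rule, any term containing y contributes a factor of y' = dy/dx when we differentiate it.

Move every term to one side and write the relation as F(x, y) = 0. Term by term,
  d/dx[x^5] = 5x^4
  d/dx[-y^5] = -5y^4·y'
  d/dx[-9] = 0

The pieces without y' make up ∂F/∂x and the coefficient of y' is ∂F/∂y:
  ∂F/∂x = 5x^4,
  ∂F/∂y = -5y^4.

Since d/dx[F] = ∂F/∂x + (∂F/∂y)·y' = 0, solve for y':
  (∂F/∂y)·y' = -∂F/∂x
  dy/dx = -(∂F/∂x)/(∂F/∂y) = -(5x^4)/(-5y^4) = x^4/y^4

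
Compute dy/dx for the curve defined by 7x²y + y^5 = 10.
Apply d/dx to both sides, remembering that y depends on x. Each occurrence of y therefore brings in a y' = dy/dx via the chain rule.

With F(x, y) equal to the left-hand side minus the right, differentiate F term by term:
  d/dx[7x^2y] = 7x^2·y' + 14xy
  d/dx[y^5] = 5y^4·y'
  d/dx[-10] = 0
Adding these up, d/dx[F] = 0 becomes
  (14xy) + (7x^2 + 5y^4)·y' = 0,
so isolating y',
  dy/dx = -(14xy)/(7x^2 + 5y^4) = -14xy/(7x^2 + 5y^4)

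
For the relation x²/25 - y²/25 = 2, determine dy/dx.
Differentiate both sides with respect to x, treating y as y(x). By the chain rule, any term containing y contributes a factor of y' = dy/dx when we differentiate it.

Move every term to one side and write the relation as F(x, y) = 0. Term by term,
  d/dx[x^2/25] = 2x/25
  d/dx[-y^2/25] = -2y·y'/25
  d/dx[-2] = 0

The pieces without y' make up ∂F/∂x and the coefficient of y' is ∂F/∂y:
  ∂F/∂x = 2x/25,
  ∂F/∂y = -2y/25.

Since d/dx[F] = ∂F/∂x + (∂F/∂y)·y' = 0, solve for y':
  (∂F/∂y)·y' = -∂F/∂x
  dy/dx = -(∂F/∂x)/(∂F/∂y) = -(2x/25)/(-2y/25) = x/y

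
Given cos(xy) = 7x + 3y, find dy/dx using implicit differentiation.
Take d/dx of both sides. Since y is implicitly a function of x, the chain rule attaches a y' = dy/dx factor whenever we differentiate through y.

Set F(x, y) = (left side) − (right side), so the curve is F = 0. Differentiating each term of F:
  d/dx[-7x] = -7
  d/dx[-3y] = -3·y'
  d/dx[cos(xy)] = -(x·y' + y)·sin(xy)

Collecting, the y'-free part is the partial derivative in x and the y' coefficient is the partial derivative in y:
  ∂F/∂x = -y·sin(xy) - 7
  ∂F/∂y = -x·sin(xy) - 3

so d/dx[F(x, y(x))] = ∂F/∂x + (∂F/∂y)·y' = 0. Rearranging,
  dy/dx = -(∂F/∂x)/(∂F/∂y) = -(-y·sin(xy) - 7)/(-x·sin(xy) - 3) = -(y·sin(xy) + 7)/(x·sin(xy) + 3)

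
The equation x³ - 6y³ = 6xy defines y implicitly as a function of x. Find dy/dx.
Differentiate the relation implicitly: treat y = y(x) and apply the chain rule, so every y-derivative picks up a y' = dy/dx factor.

With everything moved to the left-hand side, differentiate term by term:
  d/dx[x^3] = 3x^2
  d/dx[-6xy] = -6x·y' - 6y
  d/dx[-6y^3] = -18y^2·y'

Separating the contributions that come from x directly and those that come through y:
  without y':      3x^2 - 6y
  multiplying y':  -6x - 18y^2

so (3x^2 - 6y) + (-6x - 18y^2)·y' = 0, and therefore
  dy/dx = -(3x^2 - 6y)/(-6x - 18y^2) = (x^2/2 - y)/(x + 3y^2)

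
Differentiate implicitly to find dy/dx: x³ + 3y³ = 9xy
Apply d/dx to both sides, remembering that y depends on x. Each occurrence of y therefore brings in a y' = dy/dx via the chain rule.

With F(x, y) equal to the left-hand side minus the right, differentiate F term by term:
  d/dx[x^3] = 3x^2
  d/dx[-9xy] = -9x·y' - 9y
  d/dx[3y^3] = 9y^2·y'
Adding these up, d/dx[F] = 0 becomes
  (3x^2 - 9y) + (-9x + 9y^2)·y' = 0,
so isolating y',
  dy/dx = -(3x^2 - 9y)/(-9x + 9y^2) = (x^2/3 - y)/(x - y^2)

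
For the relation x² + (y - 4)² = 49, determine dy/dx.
Take d/dx of both sides. Since y is implicitly a function of x, the chain rule attaches a y' = dy/dx factor whenever we differentiate through y.

Set F(x, y) = (left side) − (right side), so the curve is F = 0. Differentiating each term of F:
  d/dx[x^2] = 2x
  d/dx[(y - 4)^2] = 2·y'(y - 4)
  d/dx[-49] = 0

Collecting, the y'-free part is the partial derivative in x and the y' coefficient is the partial derivative in y:
  ∂F/∂x = 2x
  ∂F/∂y = 2y - 8

so d/dx[F(x, y(x))] = ∂F/∂x + (∂F/∂y)·y' = 0. Rearranging,
  dy/dx = -(∂F/∂x)/(∂F/∂y) = -(2x)/(2y - 8) = -x/(y - 4)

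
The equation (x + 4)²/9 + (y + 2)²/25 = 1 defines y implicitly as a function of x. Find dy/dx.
Take d/dx of both sides. Since y is implicitly a function of x, the chain rule attaches a y' = dy/dx factor whenever we differentiate through y.

Set F(x, y) = (left side) − (right side), so the curve is F = 0. Differentiating each term of F:
  d/dx[(x + 4)^2/9] = 2x/9 + 8/9
  d/dx[(y + 2)^2/25] = 2·y'(y + 2)/25
  d/dx[-1] = 0

Collecting, the y'-free part is the partial derivative in x and the y' coefficient is the partial derivative in y:
  ∂F/∂x = 2x/9 + 8/9
  ∂F/∂y = 2y/25 + 4/25

so d/dx[F(x, y(x))] = ∂F/∂x + (∂F/∂y)·y' = 0. Rearranging,
  dy/dx = -(∂F/∂x)/(∂F/∂y) = -(2x/9 + 8/9)/(2y/25 + 4/25)
        = -(2(x + 4)/9)/(2(y + 2)/25) = 25(-x - 4)/(9(y + 2))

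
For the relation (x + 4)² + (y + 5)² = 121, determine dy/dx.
Differentiate the relation implicitly: treat y = y(x) and apply the chain rule, so every y-derivative picks up a y' = dy/dx factor.

With everything moved to the left-hand side, differentiate term by term:
  d/dx[(x + 4)^2] = 2x + 8
  d/dx[(y + 5)^2] = 2·y'(y + 5)
  d/dx[-121] = 0

Separating the contributions that come from x directly and those that come through y:
  without y':      2x + 8
  multiplying y':  2y + 10

so (2x + 8) + (2y + 10)·y' = 0, and therefore
  dy/dx = -(2x + 8)/(2y + 10) = (-x - 4)/(y + 5)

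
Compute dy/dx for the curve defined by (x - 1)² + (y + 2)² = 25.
Differentiate both sides with respect to x, treating y as y(x). By the chain rule, any term containing y contributes a factor of y' = dy/dx when we differentiate it.

Move every term to one side and write the relation as F(x, y) = 0. Term by term,
  d/dx[(x - 1)^2] = 2x - 2
  d/dx[(y + 2)^2] = 2·y'(y + 2)
  d/dx[-25] = 0

The pieces without y' make up ∂F/∂x and the coefficient of y' is ∂F/∂y:
  ∂F/∂x = 2x - 2,
  ∂F/∂y = 2y + 4.

Since d/dx[F] = ∂F/∂x + (∂F/∂y)·y' = 0, solve for y':
  (∂F/∂y)·y' = -∂F/∂x
  dy/dx = -(∂F/∂x)/(∂F/∂y) = -(2x - 2)/(2y + 4) = (1 - x)/(y + 2)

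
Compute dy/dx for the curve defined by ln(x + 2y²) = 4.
Differentiate both sides with respect to x, treating y as y(x). By the chain rule, any term containing y contributes a factor of y' = dy/dx when we differentiate it.

Move every term to one side and write the relation as F(x, y) = 0. Term by term,
  d/dx[ln(x + 2y^2)] = (4y·y' + 1)/(x + 2y^2)
  d/dx[-4] = 0

The pieces without y' make up ∂F/∂x and the coefficient of y' is ∂F/∂y:
  ∂F/∂x = 1/(x + 2y^2),
  ∂F/∂y = 4y/(x + 2y^2).

Since d/dx[F] = ∂F/∂x + (∂F/∂y)·y' = 0, solve for y':
  (∂F/∂y)·y' = -∂F/∂x
  dy/dx = -(∂F/∂x)/(∂F/∂y) = -(1/(x + 2y^2))/(4y/(x + 2y^2)) = -1/(4y)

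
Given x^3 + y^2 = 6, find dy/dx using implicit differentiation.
Apply d/dx to both sides, remembering that y depends on x. Each occurrence of y therefore brings in a y' = dy/dx via the chain rule.

With F(x, y) equal to the left-hand side minus the right, differentiate F term by term:
  d/dx[x^3] = 3x^2
  d/dx[y^2] = 2y·y'
  d/dx[-6] = 0
Adding these up, d/dx[F] = 0 becomes
  (3x^2) + (2y)·y' = 0,
so isolating y',
  dy/dx = -(3x^2)/(2y) = -3x^2/(2y)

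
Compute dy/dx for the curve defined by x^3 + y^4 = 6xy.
Differentiate the relation implicitly: treat y = y(x) and apply the chain rule, so every y-derivative picks up a y' = dy/dx factor.

With everything moved to the left-hand side, differentiate term by term:
  d/dx[x^3] = 3x^2
  d/dx[-6xy] = -6x·y' - 6y
  d/dx[y^4] = 4y^3·y'

Separating the contributions that come from x directly and those that come through y:
  without y':      3x^2 - 6y
  multiplying y':  -6x + 4y^3

so (3x^2 - 6y) + (-6x + 4y^3)·y' = 0, and therefore
  dy/dx = -(3x^2 - 6y)/(-6x + 4y^3) = 3(x^2 - 2y)/(2(3x - 2y^3))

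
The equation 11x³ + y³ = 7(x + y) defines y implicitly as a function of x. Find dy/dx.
Differentiate both sides with respect to x, treating y as y(x). By the chain rule, any term containing y contributes a factor of y' = dy/dx when we differentiate it.

Move every term to one side and write the relation as F(x, y) = 0. Term by term,
  d/dx[11x^3] = 33x^2
  d/dx[-7x] = -7
  d/dx[y^3] = 3y^2·y'
  d/dx[-7y] = -7·y'

The pieces without y' make up ∂F/∂x and the coefficient of y' is ∂F/∂y:
  ∂F/∂x = 33x^2 - 7,
  ∂F/∂y = 3y^2 - 7.

Since d/dx[F] = ∂F/∂x + (∂F/∂y)·y' = 0, solve for y':
  (∂F/∂y)·y' = -∂F/∂x
  dy/dx = -(∂F/∂x)/(∂F/∂y) = -(33x^2 - 7)/(3y^2 - 7) = (7 - 33x^2)/(3y^2 - 7)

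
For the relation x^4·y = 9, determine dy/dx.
Take d/dx of both sides. Since y is implicitly a function of x, the chain rule attaches a y' = dy/dx factor whenever we differentiate through y.

Set F(x, y) = (left side) − (right side), so the curve is F = 0. Differentiating each term of F:
  d/dx[x^4y] = x^4·y' + 4x^3y
  d/dx[-9] = 0

Collecting, the y'-free part is the partial derivative in x and the y' coefficient is the partial derivative in y:
  ∂F/∂x = 4x^3y
  ∂F/∂y = x^4

so d/dx[F(x, y(x))] = ∂F/∂x + (∂F/∂y)·y' = 0. Rearranging,
  dy/dx = -(∂F/∂x)/(∂F/∂y) = -(4x^3y)/(x^4) = -4y/x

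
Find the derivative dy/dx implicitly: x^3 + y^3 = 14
Apply d/dx to both sides, remembering that y depends on x. Each occurrence of y therefore brings in a y' = dy/dx via the chain rule.

With F(x, y) equal to the left-hand side minus the right, differentiate F term by term:
  d/dx[x^3] = 3x^2
  d/dx[y^3] = 3y^2·y'
  d/dx[-14] = 0
Adding these up, d/dx[F] = 0 becomes
  (3x^2) + (3y^2)·y' = 0,
so isolating y',
  dy/dx = -(3x^2)/(3y^2) = -x^2/y^2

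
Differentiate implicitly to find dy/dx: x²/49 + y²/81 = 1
Apply d/dx to both sides, remembering that y depends on x. Each occurrence of y therefore brings in a y' = dy/dx via the chain rule.

With F(x, y) equal to the left-hand side minus the right, differentiate F term by term:
  d/dx[x^2/49] = 2x/49
  d/dx[y^2/81] = 2y·y'/81
  d/dx[-1] = 0
Adding these up, d/dx[F] = 0 becomes
  (2x/49) + (2y/81)·y' = 0,
so isolating y',
  dy/dx = -(2x/49)/(2y/81) = -81x/(49y)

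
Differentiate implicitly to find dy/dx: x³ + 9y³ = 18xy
Differentiate both sides with respect to x, treating y as y(x). By the chain rule, any term containing y contributes a factor of y' = dy/dx when we differentiate it.

Move every term to one side and write the relation as F(x, y) = 0. Term by term,
  d/dx[x^3] = 3x^2
  d/dx[-18xy] = -18x·y' - 18y
  d/dx[9y^3] = 27y^2·y'

The pieces without y' make up ∂F/∂x and the coefficient of y' is ∂F/∂y:
  ∂F/∂x = 3x^2 - 18y,
  ∂F/∂y = -18x + 27y^2.

Since d/dx[F] = ∂F/∂x + (∂F/∂y)·y' = 0, solve for y':
  (∂F/∂y)·y' = -∂F/∂x
  dy/dx = -(∂F/∂x)/(∂F/∂y) = -(3x^2 - 18y)/(-18x + 27y^2) = (x^2 - 6y)/(3(2x - 3y^2))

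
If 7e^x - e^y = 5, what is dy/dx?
Differentiate both sides with respect to x, treating y as y(x). By the chain rule, any term containing y contributes a factor of y' = dy/dx when we differentiate it.

Move every term to one side and write the relation as F(x, y) = 0. Term by term,
  d/dx[7e^(x)] = 7e^(x)
  d/dx[-e^(y)] = -y'·e^(y)
  d/dx[-5] = 0

The pieces without y' make up ∂F/∂x and the coefficient of y' is ∂F/∂y:
  ∂F/∂x = 7e^(x),
  ∂F/∂y = -e^(y).

Since d/dx[F] = ∂F/∂x + (∂F/∂y)·y' = 0, solve for y':
  (∂F/∂y)·y' = -∂F/∂x
  dy/dx = -(∂F/∂x)/(∂F/∂y) = -(7e^(x))/(-e^(y)) = 7e^(x - y)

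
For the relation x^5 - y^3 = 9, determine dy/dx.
Differentiate the relation implicitly: treat y = y(x) and apply the chain rule, so every y-derivative picks up a y' = dy/dx factor.

With everything moved to the left-hand side, differentiate term by term:
  d/dx[x^5] = 5x^4
  d/dx[-y^3] = -3y^2·y'
  d/dx[-9] = 0

Separating the contributions that come from x directly and those that come through y:
  without y':      5x^4
  multiplying y':  -3y^2

so (5x^4) + (-3y^2)·y' = 0, and therefore
  dy/dx = -(5x^4)/(-3y^2) = 5x^4/(3y^2)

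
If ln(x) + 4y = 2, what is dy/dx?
Differentiate the relation implicitly: treat y = y(x) and apply the chain rule, so every y-derivative picks up a y' = dy/dx factor.

With everything moved to the left-hand side, differentiate term by term:
  d/dx[4y] = 4·y'
  d/dx[ln(x)] = 1/x
  d/dx[-2] = 0

Separating the contributions that come from x directly and those that come through y:
  without y':      1/x
  multiplying y':  4

so (1/x) + (4)·y' = 0, and therefore
  dy/dx = -(1/x)/(4) = -1/(4x)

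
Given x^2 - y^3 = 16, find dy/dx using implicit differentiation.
Apply d/dx to both sides, remembering that y depends on x. Each occurrence of y therefore brings in a y' = dy/dx via the chain rule.

With F(x, y) equal to the left-hand side minus the right, differentiate F term by term:
  d/dx[x^2] = 2x
  d/dx[-y^3] = -3y^2·y'
  d/dx[-16] = 0
Adding these up, d/dx[F] = 0 becomes
  (2x) + (-3y^2)·y' = 0,
so isolating y',
  dy/dx = -(2x)/(-3y^2) = 2x/(3y^2)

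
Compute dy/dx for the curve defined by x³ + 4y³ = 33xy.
Differentiate the relation implicitly: treat y = y(x) and apply the chain rule, so every y-derivative picks up a y' = dy/dx factor.

With everything moved to the left-hand side, differentiate term by term:
  d/dx[x^3] = 3x^2
  d/dx[-33xy] = -33x·y' - 33y
  d/dx[4y^3] = 12y^2·y'

Separating the contributions that come from x directly and those that come through y:
  without y':      3x^2 - 33y
  multiplying y':  -33x + 12y^2

so (3x^2 - 33y) + (-33x + 12y^2)·y' = 0, and therefore
  dy/dx = -(3x^2 - 33y)/(-33x + 12y^2) = (x^2 - 11y)/(11x - 4y^2)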